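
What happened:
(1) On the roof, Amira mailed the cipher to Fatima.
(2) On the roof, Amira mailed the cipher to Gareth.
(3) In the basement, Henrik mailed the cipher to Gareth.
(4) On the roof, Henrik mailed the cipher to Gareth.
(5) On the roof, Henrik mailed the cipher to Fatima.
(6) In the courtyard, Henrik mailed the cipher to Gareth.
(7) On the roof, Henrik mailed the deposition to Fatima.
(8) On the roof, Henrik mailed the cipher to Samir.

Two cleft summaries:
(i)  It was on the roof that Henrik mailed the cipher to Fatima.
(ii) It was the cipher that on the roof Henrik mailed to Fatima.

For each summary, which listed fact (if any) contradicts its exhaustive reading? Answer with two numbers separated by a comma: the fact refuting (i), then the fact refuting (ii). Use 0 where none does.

Summary (i) focuses "on the roof" (the setting); background agent = Henrik, thing = the cipher, recipient = Fatima. No fact matches that background with a different setting, so 0.
Summary (ii) focuses "the cipher" (the thing); background agent = Henrik, recipient = Fatima, setting = on the roof. Fact (7) matches that background with thing = the deposition — refutes (ii).

0, 7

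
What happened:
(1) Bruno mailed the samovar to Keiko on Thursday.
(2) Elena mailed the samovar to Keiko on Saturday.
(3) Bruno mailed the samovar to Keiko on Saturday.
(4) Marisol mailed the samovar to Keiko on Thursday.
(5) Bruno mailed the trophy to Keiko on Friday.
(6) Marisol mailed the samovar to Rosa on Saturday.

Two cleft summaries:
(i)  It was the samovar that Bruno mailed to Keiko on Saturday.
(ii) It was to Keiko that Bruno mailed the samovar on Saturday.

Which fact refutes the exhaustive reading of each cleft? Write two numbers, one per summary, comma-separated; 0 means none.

0, 0

(i): focus "the samovar". No fact shares Bruno as agent and Keiko as recipient and on Saturday as setting with a different thing. 0.
(ii): focus "Keiko". No fact shares Bruno as agent and the samovar as thing and on Saturday as setting with a different recipient. 0.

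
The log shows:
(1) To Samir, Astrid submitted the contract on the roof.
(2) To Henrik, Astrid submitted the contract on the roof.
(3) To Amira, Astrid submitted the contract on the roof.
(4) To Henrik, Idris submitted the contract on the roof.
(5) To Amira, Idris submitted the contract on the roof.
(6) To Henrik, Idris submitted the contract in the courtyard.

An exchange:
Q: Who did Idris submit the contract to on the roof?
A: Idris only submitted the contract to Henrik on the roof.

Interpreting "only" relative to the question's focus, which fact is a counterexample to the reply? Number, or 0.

5

The question "Who did ... to ...?" targets the recipient, so in the reply the focus falls on "Henrik".
So "only" ranges over recipients; the rest (Idris as agent and the contract as thing and on the roof as setting) is presupposed.
Fact (5) keeps Idris as agent and the contract as thing and on the roof as setting but has recipient = Amira; that refutes the reply.
(Fact (6) would refute a reading with focus on the setting — but that is not what the question asks.)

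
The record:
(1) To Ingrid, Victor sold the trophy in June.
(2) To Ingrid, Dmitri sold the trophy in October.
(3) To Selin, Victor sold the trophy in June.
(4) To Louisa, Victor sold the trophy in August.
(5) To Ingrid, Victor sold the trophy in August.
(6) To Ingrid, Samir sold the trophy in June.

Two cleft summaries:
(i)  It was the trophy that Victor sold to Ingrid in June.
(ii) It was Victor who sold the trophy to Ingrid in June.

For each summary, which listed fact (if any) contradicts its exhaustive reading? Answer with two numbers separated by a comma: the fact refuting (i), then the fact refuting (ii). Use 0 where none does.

(i): focus "the trophy". No fact shares agent = Victor, recipient = Ingrid, setting = in June with a different thing. 0.
(ii): focus "Victor". Looking for thing = the trophy, recipient = Ingrid, setting = in June with some other agent — fact (6) has Samir there. Refuted.

0, 6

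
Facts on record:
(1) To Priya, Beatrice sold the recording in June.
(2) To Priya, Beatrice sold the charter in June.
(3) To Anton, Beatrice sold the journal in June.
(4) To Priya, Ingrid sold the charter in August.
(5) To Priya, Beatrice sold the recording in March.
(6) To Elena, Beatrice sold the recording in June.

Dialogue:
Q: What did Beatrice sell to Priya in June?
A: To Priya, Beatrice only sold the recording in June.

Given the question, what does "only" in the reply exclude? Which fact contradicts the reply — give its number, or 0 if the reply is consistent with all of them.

2

The question "What did ...?" targets the thing, so in the reply the focus falls on "the recording".
So "only" ranges over things; the rest (agent = Beatrice, recipient = Priya, setting = in June) is presupposed.
Fact (2) shares the background with a different thing (the charter) — counterexample.
(Fact (6) would refute a reading with focus on the recipient — but that is not what the question asks.)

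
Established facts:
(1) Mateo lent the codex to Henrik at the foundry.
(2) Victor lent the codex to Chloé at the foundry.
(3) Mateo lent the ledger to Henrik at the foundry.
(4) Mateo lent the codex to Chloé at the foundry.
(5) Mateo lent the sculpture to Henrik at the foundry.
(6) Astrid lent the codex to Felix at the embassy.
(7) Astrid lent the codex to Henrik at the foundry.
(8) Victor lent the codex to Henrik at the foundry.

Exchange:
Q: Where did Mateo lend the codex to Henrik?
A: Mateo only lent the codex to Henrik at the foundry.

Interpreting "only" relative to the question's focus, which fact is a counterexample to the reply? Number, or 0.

Answering "Where did ...?" puts focus on the setting — here, "at the foundry".
So "only" ranges over settings; the rest (agent = Mateo, thing = the codex, recipient = Henrik) is presupposed.
No listed fact shares that background with another setting. Nothing contradicts the reply.
(Fact (4) would refute a reading with focus on the recipient — but that is not what the question asks.)

0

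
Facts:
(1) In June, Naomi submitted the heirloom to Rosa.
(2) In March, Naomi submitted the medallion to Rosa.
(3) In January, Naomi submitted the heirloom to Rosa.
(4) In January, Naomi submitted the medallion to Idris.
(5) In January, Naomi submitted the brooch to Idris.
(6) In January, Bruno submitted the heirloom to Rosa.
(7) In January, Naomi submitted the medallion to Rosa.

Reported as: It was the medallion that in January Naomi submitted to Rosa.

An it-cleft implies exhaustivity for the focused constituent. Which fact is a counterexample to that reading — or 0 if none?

The cleft puts "the medallion" in focus and presupposes the open proposition with same agent, recipient, setting (Naomi / Rosa / in January).
The exhaustive reading says no other thing fits that background.
But fact (3) also has same agent, recipient, setting (Naomi / Rosa / in January), with thing = the heirloom — so the exhaustive reading fails.

3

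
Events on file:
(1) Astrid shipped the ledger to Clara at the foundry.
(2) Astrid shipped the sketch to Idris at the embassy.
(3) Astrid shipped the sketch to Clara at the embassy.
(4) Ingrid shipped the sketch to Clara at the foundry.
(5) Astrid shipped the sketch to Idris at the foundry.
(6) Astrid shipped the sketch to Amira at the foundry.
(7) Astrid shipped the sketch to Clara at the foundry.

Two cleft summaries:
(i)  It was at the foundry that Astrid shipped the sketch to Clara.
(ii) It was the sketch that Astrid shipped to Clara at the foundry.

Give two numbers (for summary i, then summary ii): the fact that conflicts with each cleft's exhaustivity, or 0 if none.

(i): focus "at the foundry". Looking for agent = Astrid, thing = the sketch, recipient = Clara with some other setting — fact (3) has at the embassy there. Refuted.
(ii): focus "the sketch". Looking for agent = Astrid, recipient = Clara, setting = at the foundry with some other thing — fact (1) has the ledger there. Refuted.

3, 1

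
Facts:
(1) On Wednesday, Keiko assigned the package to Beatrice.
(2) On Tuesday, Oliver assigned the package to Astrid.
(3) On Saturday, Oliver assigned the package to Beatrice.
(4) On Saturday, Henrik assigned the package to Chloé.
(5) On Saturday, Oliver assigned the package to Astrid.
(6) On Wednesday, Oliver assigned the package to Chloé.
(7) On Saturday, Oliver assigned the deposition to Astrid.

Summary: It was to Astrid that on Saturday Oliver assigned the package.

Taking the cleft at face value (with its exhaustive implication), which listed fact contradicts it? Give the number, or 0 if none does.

The cleft puts "Astrid" in focus and presupposes the open proposition with same agent, thing, setting (Oliver / the package / on Saturday).
The exhaustive reading says no other recipient fits that background.
But fact (3) also has same agent, thing, setting (Oliver / the package / on Saturday), with recipient = Beatrice — so the exhaustive reading fails.

3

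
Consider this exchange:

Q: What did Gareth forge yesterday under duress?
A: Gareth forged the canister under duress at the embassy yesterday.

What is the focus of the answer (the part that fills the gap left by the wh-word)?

The wh-word "what" asks about the direct object.
In the answer, "Gareth", "under duress" and "yesterday" are given — repeated from the question.
"at the embassy" is also new, but it specifies the location, which is not what the question asks about — so it is not the focus.
The constituent filling the direct object gap is "the canister"; that is the focus.

the canister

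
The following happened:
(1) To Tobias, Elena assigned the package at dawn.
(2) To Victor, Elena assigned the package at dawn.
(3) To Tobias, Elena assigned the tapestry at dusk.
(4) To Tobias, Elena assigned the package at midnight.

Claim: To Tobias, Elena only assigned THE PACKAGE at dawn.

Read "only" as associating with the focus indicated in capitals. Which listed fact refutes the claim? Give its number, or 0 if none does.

0

The capitals mark "the package" as focus. So "only" rules out other things, with the rest (Elena as agent and Tobias as recipient and at dawn as setting) as background.
Every other fact changes something in the background, not just the thing. Nothing refutes the claim.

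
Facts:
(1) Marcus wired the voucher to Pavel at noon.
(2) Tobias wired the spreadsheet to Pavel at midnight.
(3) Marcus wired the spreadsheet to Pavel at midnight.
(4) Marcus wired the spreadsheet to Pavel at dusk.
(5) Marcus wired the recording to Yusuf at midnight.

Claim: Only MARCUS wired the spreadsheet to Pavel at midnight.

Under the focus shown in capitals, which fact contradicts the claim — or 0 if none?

2

The capitals mark "Marcus" as focus. So "only" rules out other agents, with the rest (the spreadsheet as thing and Pavel as recipient and at midnight as setting) as background.
Fact (2) matches on the spreadsheet as thing and Pavel as recipient and at midnight as setting, but has agent = Tobias instead. That refutes the claim.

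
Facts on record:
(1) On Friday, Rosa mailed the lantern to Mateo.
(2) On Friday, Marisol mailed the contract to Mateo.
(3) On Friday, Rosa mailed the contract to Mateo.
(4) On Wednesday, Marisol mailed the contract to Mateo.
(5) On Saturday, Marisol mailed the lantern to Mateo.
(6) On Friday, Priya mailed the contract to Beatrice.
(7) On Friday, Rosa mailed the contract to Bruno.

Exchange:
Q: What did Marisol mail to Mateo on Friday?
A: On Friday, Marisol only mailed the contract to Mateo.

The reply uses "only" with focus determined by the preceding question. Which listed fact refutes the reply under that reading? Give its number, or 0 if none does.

The question "What did ...?" targets the thing, so in the reply the focus falls on "the contract".
So "only" ranges over things; the rest (agent = Marisol, recipient = Mateo, setting = on Friday) is presupposed.
No fact keeps agent = Marisol, recipient = Mateo, setting = on Friday while changing the thing; every other fact differs on something backgrounded. The reply stands.
(Fact (4) would refute a reading with focus on the setting — but that is not what the question asks.)

0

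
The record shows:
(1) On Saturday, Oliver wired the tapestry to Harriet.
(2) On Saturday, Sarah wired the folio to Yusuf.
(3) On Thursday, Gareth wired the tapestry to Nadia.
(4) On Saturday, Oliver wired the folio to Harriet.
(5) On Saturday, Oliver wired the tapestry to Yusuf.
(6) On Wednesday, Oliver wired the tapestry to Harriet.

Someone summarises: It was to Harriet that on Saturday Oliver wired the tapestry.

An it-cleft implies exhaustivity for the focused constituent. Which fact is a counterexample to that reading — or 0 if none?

The cleft puts "Harriet" in focus and presupposes the open proposition with Oliver as agent and the tapestry as thing and on Saturday as setting.
The exhaustive reading says no other recipient fits that background.
But fact (5) also has Oliver as agent and the tapestry as thing and on Saturday as setting, with recipient = Yusuf — so the exhaustive reading fails.

5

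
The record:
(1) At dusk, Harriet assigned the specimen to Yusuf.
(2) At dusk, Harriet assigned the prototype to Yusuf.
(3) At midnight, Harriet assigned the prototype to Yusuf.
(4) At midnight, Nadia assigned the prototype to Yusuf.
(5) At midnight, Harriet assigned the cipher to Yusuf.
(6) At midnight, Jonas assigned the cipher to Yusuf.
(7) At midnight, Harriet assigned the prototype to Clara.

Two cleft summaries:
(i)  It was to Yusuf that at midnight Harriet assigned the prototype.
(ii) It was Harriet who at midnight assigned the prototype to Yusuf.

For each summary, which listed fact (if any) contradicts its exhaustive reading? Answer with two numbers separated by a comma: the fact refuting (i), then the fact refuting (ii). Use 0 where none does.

Summary (i) focuses "Yusuf" (the recipient); background Harriet as agent and the prototype as thing and at midnight as setting. Fact (7) matches that background with recipient = Clara — refutes (i).
Summary (ii) focuses "Harriet" (the agent); background the prototype as thing and Yusuf as recipient and at midnight as setting. Fact (4) matches that background with agent = Nadia — refutes (ii).

7, 4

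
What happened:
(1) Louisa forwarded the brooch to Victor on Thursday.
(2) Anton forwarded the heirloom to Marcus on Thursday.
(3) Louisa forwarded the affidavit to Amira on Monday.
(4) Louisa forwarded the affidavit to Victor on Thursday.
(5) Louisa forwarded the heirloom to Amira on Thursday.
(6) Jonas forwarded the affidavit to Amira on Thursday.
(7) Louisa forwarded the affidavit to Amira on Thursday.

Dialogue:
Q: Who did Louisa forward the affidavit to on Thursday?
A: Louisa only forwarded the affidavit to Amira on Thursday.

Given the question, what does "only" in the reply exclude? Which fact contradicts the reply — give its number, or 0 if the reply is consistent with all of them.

4

Answering "Who did ... to ...?" puts focus on the recipient — here, "Amira".
So "only" ranges over recipients; the rest (same agent, thing, setting (Louisa / the affidavit / on Thursday)) is presupposed.
Fact (4) shares the background with a different recipient (Victor) — counterexample.
(Fact (5) would refute a reading with focus on the thing — but that is not what the question asks.)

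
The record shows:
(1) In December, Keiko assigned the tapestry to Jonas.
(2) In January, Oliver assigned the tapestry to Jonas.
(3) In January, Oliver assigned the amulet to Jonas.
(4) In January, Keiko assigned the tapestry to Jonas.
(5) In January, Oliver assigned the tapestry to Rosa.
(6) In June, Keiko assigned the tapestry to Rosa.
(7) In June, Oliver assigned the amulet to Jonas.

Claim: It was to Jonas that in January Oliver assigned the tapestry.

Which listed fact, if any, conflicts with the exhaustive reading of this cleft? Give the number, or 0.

5

The cleft puts "Jonas" in focus and presupposes the open proposition with agent = Oliver, thing = the tapestry, setting = in January.
The exhaustive reading says no other recipient fits that background.
Fact (5) shares the background but with recipient = Rosa; exhaustivity is violated.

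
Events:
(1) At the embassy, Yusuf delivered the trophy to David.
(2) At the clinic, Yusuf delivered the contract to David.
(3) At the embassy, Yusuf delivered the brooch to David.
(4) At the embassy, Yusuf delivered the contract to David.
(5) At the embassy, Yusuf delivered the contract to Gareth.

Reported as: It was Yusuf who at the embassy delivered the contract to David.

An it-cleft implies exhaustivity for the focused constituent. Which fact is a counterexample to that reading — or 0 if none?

0

Focus of the cleft: "Yusuf" (the agent). Presupposed background: the contract as thing and David as recipient and at the embassy as setting.
Exhaustivity: Yusuf is the only agent satisfying that background.
Every other fact differs from the presupposition on some backgrounded slot, so none challenges the exhaustivity.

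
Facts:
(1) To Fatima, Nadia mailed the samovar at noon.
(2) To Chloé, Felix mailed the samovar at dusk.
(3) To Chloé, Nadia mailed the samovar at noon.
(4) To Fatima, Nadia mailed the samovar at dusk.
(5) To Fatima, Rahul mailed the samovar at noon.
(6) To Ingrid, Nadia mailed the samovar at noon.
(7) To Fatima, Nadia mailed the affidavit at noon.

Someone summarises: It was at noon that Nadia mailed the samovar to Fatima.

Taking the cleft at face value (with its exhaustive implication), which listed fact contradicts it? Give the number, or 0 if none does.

4

The cleft puts "at noon" in focus and presupposes the open proposition with agent = Nadia, thing = the samovar, recipient = Fatima.
The exhaustive reading says no other setting fits that background.
But fact (4) also has agent = Nadia, thing = the samovar, recipient = Fatima, with setting = at dusk — so the exhaustive reading fails.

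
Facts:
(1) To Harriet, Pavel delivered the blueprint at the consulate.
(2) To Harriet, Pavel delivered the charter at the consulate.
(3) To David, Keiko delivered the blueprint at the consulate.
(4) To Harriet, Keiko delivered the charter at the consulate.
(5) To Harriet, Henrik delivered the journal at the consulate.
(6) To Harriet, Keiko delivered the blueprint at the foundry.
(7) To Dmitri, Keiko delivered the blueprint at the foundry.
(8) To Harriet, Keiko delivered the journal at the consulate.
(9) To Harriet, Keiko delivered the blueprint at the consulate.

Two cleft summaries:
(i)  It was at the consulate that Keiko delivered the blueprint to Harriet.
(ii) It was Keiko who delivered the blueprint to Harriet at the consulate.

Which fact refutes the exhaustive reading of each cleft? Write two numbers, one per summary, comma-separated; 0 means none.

6, 1

(i): focus "at the consulate". Looking for Keiko as agent and the blueprint as thing and Harriet as recipient with some other setting — fact (6) has at the foundry there. Refuted.
(ii): focus "Keiko". Looking for the blueprint as thing and Harriet as recipient and at the consulate as setting with some other agent — fact (1) has Pavel there. Refuted.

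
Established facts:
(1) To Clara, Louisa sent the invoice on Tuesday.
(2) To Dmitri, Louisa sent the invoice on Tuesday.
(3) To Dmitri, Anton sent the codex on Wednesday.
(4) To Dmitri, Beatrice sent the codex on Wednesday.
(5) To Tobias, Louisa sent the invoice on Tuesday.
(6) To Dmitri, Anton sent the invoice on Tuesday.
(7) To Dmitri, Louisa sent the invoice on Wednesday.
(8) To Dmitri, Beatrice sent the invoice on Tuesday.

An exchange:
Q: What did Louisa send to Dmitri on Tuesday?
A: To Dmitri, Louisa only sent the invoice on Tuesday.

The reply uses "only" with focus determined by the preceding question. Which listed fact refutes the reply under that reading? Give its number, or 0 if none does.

0

Answering "What did ...?" puts focus on the thing — here, "the invoice".
So "only" ranges over things; the rest (agent = Louisa, recipient = Dmitri, setting = on Tuesday) is presupposed.
No fact keeps agent = Louisa, recipient = Dmitri, setting = on Tuesday while changing the thing; every other fact differs on something backgrounded. The reply stands.
(Fact (1) would refute a reading with focus on the recipient — but that is not what the question asks.)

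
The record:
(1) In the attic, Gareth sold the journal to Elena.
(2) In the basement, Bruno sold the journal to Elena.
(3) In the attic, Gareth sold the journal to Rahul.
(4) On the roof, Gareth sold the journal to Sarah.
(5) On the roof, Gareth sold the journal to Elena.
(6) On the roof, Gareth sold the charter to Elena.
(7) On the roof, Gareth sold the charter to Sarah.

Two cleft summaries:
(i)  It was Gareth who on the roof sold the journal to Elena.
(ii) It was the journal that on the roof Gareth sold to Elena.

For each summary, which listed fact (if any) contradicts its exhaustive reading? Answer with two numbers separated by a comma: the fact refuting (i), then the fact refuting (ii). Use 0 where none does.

0, 6

Summary (i) focuses "Gareth" (the agent); background the journal as thing and Elena as recipient and on the roof as setting. No fact matches that background with a different agent, so 0.
Summary (ii) focuses "the journal" (the thing); background Gareth as agent and Elena as recipient and on the roof as setting. Fact (6) matches that background with thing = the charter — refutes (ii).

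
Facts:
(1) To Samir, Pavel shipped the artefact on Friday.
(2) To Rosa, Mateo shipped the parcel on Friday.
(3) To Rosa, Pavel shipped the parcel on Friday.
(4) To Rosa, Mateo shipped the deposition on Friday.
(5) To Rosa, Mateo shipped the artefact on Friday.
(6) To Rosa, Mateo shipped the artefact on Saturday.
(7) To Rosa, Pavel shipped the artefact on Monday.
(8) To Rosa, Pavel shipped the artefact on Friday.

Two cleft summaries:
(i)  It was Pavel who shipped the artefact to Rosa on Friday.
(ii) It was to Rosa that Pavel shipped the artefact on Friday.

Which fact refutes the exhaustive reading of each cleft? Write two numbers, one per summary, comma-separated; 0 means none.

5, 1

Summary (i) focuses "Pavel" (the agent); background same thing, recipient, setting (the artefact / Rosa / on Friday). Fact (5) matches that background with agent = Mateo — refutes (i).
Summary (ii) focuses "Rosa" (the recipient); background same agent, thing, setting (Pavel / the artefact / on Friday). Fact (1) matches that background with recipient = Samir — refutes (ii).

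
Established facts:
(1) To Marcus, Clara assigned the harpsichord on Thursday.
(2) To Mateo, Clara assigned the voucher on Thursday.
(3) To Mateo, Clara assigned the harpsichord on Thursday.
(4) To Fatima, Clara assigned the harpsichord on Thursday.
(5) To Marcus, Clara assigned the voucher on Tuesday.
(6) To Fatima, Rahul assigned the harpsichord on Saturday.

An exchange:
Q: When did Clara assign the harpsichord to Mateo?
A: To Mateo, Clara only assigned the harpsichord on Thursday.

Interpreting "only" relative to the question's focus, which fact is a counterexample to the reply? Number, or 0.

0

Answering "When did ...?" puts focus on the setting — here, "on Thursday".
"Only" then excludes alternative settings while the background — agent = Clara, thing = the harpsichord, recipient = Mateo — is held fixed.
No listed fact shares that background with another setting. Nothing contradicts the reply.
(Fact (2) would refute a reading with focus on the thing — but that is not what the question asks.)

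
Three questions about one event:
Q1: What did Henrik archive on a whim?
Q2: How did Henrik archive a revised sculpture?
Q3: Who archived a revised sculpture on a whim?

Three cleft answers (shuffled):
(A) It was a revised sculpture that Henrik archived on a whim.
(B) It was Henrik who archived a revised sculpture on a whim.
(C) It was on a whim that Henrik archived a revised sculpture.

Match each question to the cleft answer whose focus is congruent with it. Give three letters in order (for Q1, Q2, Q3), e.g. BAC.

Q1 asks about the direct object; cleft (A) focuses "a revised sculpture", which is the direct object — so Q1 → A.
Q2 asks about the manner; cleft (C) focuses "on a whim", which is the manner — so Q2 → C.
Q3 asks about the subject (agent); cleft (B) focuses "Henrik", which is the subject (agent) — so Q3 → B.
Mapping: Q1→A, Q2→C, Q3→B.

ACB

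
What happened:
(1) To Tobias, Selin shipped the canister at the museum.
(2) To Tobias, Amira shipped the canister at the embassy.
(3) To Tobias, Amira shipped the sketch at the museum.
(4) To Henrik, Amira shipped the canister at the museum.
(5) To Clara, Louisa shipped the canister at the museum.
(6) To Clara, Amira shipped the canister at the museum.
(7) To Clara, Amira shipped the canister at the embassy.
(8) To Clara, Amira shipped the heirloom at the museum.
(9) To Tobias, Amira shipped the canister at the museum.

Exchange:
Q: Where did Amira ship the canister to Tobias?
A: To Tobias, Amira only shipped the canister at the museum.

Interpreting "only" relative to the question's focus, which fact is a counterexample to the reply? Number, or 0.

Answering "Where did ...?" puts focus on the setting — here, "at the museum".
"Only" then excludes alternative settings while the background — Amira as agent and the canister as thing and Tobias as recipient — is held fixed.
Fact (2) shares the background with a different setting (at the embassy) — counterexample.
(Fact (3) would refute a reading with focus on the thing — but that is not what the question asks.)

2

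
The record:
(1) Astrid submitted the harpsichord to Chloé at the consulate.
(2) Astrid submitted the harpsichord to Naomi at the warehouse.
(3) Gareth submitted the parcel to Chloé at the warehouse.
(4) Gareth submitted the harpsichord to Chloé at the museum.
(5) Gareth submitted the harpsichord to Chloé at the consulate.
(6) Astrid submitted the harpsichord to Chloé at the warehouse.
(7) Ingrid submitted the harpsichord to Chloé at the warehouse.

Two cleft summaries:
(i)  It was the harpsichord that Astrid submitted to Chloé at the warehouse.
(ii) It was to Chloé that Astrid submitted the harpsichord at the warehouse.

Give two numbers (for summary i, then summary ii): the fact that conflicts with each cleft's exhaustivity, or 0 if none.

Summary (i) focuses "the harpsichord" (the thing); background agent = Astrid, recipient = Chloé, setting = at the warehouse. No fact matches that background with a different thing, so 0.
Summary (ii) focuses "Chloé" (the recipient); background agent = Astrid, thing = the harpsichord, setting = at the warehouse. Fact (2) matches that background with recipient = Naomi — refutes (ii).

0, 2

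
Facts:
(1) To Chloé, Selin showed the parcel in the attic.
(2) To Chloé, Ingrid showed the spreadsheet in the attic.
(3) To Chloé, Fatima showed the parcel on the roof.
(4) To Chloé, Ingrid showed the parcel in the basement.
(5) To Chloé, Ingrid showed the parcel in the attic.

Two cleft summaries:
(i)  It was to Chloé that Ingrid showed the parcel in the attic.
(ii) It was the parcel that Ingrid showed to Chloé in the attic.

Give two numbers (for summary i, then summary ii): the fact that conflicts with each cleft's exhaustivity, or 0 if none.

0, 2

(i): focus "Chloé". No fact shares agent = Ingrid, thing = the parcel, setting = in the attic with a different recipient. 0.
(ii): focus "the parcel". Looking for agent = Ingrid, recipient = Chloé, setting = in the attic with some other thing — fact (2) has the spreadsheet there. Refuted.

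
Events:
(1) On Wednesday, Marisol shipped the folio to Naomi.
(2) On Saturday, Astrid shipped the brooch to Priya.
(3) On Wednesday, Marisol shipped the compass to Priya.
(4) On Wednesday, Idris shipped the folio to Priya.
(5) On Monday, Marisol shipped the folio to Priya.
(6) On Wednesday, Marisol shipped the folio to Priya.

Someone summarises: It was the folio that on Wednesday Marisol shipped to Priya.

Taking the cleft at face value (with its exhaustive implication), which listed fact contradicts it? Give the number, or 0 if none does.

Focus of the cleft: "the folio" (the thing). Presupposed background: Marisol as agent and Priya as recipient and on Wednesday as setting.
The exhaustive reading says no other thing fits that background.
But fact (3) also has Marisol as agent and Priya as recipient and on Wednesday as setting, with thing = the compass — so the exhaustive reading fails.

3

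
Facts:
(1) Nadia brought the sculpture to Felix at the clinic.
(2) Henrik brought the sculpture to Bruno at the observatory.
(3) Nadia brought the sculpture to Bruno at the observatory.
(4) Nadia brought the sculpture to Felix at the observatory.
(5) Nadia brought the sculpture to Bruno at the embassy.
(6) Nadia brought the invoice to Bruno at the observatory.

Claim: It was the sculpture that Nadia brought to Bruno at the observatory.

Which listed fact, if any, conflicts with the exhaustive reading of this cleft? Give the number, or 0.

6

Focus of the cleft: "the sculpture" (the thing). Presupposed background: Nadia as agent and Bruno as recipient and at the observatory as setting.
The exhaustive reading says no other thing fits that background.
Fact (6) shares the background but with thing = the invoice; exhaustivity is violated.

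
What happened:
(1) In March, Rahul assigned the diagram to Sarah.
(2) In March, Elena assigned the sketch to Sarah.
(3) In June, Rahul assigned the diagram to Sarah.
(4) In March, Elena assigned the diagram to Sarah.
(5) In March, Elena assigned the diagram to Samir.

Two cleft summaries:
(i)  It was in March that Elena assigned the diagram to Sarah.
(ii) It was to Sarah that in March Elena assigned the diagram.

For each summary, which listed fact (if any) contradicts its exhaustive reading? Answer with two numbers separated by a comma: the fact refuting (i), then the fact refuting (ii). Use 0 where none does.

(i): focus "in March". No fact shares same agent, thing, recipient (Elena / the diagram / Sarah) with a different setting. 0.
(ii): focus "Sarah". Looking for same agent, thing, setting (Elena / the diagram / in March) with some other recipient — fact (5) has Samir there. Refuted.

0, 5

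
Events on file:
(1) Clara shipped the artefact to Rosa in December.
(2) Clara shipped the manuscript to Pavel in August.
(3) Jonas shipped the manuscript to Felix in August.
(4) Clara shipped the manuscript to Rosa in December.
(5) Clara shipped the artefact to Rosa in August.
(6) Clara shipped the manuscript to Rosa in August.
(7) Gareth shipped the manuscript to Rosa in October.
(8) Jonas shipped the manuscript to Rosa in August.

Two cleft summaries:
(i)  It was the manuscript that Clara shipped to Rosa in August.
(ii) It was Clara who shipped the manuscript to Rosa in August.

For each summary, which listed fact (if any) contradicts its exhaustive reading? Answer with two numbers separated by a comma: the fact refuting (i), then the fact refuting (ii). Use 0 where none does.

5, 8

Summary (i) focuses "the manuscript" (the thing); background Clara as agent and Rosa as recipient and in August as setting. Fact (5) matches that background with thing = the artefact — refutes (i).
Summary (ii) focuses "Clara" (the agent); background the manuscript as thing and Rosa as recipient and in August as setting. Fact (8) matches that background with agent = Jonas — refutes (ii).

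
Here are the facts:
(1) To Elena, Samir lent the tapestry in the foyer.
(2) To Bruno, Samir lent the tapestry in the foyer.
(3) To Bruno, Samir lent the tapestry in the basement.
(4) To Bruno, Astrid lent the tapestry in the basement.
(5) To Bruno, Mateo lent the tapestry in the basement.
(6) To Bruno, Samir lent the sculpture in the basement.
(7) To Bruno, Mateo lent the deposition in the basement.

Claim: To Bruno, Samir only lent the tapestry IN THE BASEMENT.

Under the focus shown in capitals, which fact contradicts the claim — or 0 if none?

2

The capitals mark "in the basement" as focus. So "only" rules out other settings, with the rest (agent = Samir, thing = the tapestry, recipient = Bruno) as background.
Fact (2) matches on agent = Samir, thing = the tapestry, recipient = Bruno, but has setting = in the foyer instead. That refutes the claim.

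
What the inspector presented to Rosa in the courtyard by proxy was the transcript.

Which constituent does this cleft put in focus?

In a pseudo-cleft "What ... was X", the post-copular constituent X is the focus.
Here the focus is "the transcript". The backgrounded (presupposed) material includes "the inspector", "to Rosa", "in the courtyard" and "by proxy".

the transcript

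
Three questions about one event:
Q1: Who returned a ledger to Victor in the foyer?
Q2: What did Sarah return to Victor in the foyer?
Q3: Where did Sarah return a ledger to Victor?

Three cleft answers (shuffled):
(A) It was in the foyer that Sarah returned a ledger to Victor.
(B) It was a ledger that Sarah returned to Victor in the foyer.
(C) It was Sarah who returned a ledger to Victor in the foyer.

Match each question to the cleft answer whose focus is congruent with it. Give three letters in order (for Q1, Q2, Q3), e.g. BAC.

CBA

Q1 asks about the subject (agent); cleft (C) focuses "Sarah", which is the subject (agent) — so Q1 → C.
Q2 asks about the direct object; cleft (B) focuses "a ledger", which is the direct object — so Q2 → B.
Q3 asks about the location; cleft (A) focuses "in the foyer", which is the location — so Q3 → A.
Mapping: Q1→C, Q2→B, Q3→A.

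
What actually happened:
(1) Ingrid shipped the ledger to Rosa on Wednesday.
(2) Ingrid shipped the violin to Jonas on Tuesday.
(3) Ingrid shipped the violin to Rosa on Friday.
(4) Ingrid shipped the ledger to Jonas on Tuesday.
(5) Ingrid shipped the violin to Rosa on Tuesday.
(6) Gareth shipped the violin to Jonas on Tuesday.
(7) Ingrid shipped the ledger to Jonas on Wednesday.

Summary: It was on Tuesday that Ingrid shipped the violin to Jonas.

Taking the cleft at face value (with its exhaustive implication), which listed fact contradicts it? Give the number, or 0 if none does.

Focus of the cleft: "on Tuesday" (the setting). Presupposed background: Ingrid as agent and the violin as thing and Jonas as recipient.
The exhaustive reading says no other setting fits that background.
Every other fact differs from the presupposition on some backgrounded slot, so none challenges the exhaustivity.

0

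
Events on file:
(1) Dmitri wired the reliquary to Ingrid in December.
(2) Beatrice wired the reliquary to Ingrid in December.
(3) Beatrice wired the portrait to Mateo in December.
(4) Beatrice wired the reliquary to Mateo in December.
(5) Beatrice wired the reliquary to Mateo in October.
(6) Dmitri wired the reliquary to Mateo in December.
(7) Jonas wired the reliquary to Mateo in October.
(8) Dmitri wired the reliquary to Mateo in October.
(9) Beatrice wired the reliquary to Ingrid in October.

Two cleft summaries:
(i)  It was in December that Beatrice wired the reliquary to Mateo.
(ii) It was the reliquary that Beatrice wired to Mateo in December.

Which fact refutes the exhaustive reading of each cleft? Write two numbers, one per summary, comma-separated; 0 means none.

(i): focus "in December". Looking for same agent, thing, recipient (Beatrice / the reliquary / Mateo) with some other setting — fact (5) has in October there. Refuted.
(ii): focus "the reliquary". Looking for same agent, recipient, setting (Beatrice / Mateo / in December) with some other thing — fact (3) has the portrait there. Refuted.

5, 3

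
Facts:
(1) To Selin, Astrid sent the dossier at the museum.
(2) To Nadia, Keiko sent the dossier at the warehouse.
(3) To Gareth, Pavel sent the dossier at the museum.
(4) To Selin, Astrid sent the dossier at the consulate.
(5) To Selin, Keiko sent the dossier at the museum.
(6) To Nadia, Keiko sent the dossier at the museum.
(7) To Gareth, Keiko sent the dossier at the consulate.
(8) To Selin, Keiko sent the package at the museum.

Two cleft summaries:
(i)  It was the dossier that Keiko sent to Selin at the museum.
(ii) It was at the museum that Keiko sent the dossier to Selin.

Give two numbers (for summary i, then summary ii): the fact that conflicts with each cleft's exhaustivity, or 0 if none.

8, 0

Summary (i) focuses "the dossier" (the thing); background same agent, recipient, setting (Keiko / Selin / at the museum). Fact (8) matches that background with thing = the package — refutes (i).
Summary (ii) focuses "at the museum" (the setting); background same agent, thing, recipient (Keiko / the dossier / Selin). No fact matches that background with a different setting, so 0.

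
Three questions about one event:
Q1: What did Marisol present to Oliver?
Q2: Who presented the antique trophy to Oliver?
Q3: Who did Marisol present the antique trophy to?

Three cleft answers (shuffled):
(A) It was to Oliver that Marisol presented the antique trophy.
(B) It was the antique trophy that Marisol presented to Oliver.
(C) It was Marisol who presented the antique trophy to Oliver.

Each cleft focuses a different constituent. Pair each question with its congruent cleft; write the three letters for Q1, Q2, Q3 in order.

BCA

Q1 asks about the direct object; cleft (B) focuses "the antique trophy", which is the direct object — so Q1 → B.
Q2 asks about the subject (agent); cleft (C) focuses "Marisol", which is the subject (agent) — so Q2 → C.
Q3 asks about the recipient; cleft (A) focuses "to Oliver", which is the recipient — so Q3 → A.
Mapping: Q1→B, Q2→C, Q3→A.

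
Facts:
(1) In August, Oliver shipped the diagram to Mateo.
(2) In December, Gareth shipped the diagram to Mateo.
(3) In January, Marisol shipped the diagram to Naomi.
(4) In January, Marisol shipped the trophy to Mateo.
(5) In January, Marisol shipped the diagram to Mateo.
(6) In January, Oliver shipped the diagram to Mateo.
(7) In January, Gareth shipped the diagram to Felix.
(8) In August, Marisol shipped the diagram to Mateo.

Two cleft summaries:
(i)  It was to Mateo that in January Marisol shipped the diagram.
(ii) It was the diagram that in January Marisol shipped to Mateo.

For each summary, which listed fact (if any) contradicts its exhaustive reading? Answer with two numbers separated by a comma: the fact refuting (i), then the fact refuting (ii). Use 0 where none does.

(i): focus "Mateo". Looking for same agent, thing, setting (Marisol / the diagram / in January) with some other recipient — fact (3) has Naomi there. Refuted.
(ii): focus "the diagram". Looking for same agent, recipient, setting (Marisol / Mateo / in January) with some other thing — fact (4) has the trophy there. Refuted.

3, 4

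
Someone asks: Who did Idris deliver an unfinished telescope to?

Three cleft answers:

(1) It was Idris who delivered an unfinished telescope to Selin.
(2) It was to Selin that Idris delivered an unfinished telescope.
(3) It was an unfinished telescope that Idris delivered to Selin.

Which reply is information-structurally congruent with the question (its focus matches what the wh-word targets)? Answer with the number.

The question word "who" targets the recipient.
Option (1) clefts "Idris" — the subject (agent), not what was asked.
Option (2) clefts "to Selin" — that matches what the question asks about.
Option (3) clefts "an unfinished telescope" — the direct object, not what was asked.
So the congruent reply is (2).

2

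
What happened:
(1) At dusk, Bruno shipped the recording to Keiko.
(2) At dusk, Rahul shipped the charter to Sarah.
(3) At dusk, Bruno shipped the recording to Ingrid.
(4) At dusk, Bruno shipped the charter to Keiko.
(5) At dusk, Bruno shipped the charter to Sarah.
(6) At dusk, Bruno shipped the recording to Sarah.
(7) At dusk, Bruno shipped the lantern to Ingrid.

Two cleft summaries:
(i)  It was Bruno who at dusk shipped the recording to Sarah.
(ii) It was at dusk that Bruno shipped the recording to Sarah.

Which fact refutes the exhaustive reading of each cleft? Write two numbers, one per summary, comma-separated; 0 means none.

0, 0

Summary (i) focuses "Bruno" (the agent); background thing = the recording, recipient = Sarah, setting = at dusk. No fact matches that background with a different agent, so 0.
Summary (ii) focuses "at dusk" (the setting); background agent = Bruno, thing = the recording, recipient = Sarah. No fact matches that background with a different setting, so 0.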